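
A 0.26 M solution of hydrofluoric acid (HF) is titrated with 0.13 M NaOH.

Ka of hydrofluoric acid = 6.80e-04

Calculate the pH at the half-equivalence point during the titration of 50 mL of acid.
pH = pKa = 3.17

At the half-equivalence point, [HA] = [A⁻], so by Henderson–Hasselbalch pH = pKa + log(1) = pKa.
pKa = −log(6.80e-04) = 3.17.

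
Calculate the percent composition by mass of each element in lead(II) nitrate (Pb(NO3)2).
Pb: 62.56%, N: 8.46%, O: 28.98%

Molar mass of Pb(NO3)2 = 331.22 g/mol
% Pb = (1 × 207.2) / 331.22 × 100% = 207.2 / 331.22 × 100% = 62.56%
% N = (2 × 14.01) / 331.22 × 100% = 28.02 / 331.22 × 100% = 8.46%
% O = (6 × 16.0) / 331.22 × 100% = 96 / 331.22 × 100% = 28.98%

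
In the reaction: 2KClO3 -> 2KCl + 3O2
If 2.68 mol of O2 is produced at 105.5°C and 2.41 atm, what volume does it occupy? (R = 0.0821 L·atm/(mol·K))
T = 105.5°C + 273.15 = 378.65 K
V = nRT/P = (2.68 × 0.0821 × 378.65) / 2.41
V = 34.57 L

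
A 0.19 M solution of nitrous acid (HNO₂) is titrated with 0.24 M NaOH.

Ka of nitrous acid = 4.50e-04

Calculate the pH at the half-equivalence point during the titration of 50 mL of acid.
pH = pKa = 3.35

At the half-equivalence point, [HA] = [A⁻], so by Henderson–Hasselbalch pH = pKa + log(1) = pKa.
pKa = −log(4.50e-04) = 3.35.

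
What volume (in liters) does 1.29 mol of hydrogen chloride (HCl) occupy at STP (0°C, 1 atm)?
At STP, 1 mol of gas occupies 22.4 L
Volume = 1.29 mol × 22.4 L/mol = 28.90 L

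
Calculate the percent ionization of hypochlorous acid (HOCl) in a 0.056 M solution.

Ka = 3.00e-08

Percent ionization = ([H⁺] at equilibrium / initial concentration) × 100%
Percent ionization = 0.0732%

Let x = [H⁺]. Ka = x²/(C - x) ⇒ x² + (3.00e-08)x - (3.00e-08)(0.056) = 0. x = 4.0973e-05. Percent = (4.0973e-05/0.056) × 100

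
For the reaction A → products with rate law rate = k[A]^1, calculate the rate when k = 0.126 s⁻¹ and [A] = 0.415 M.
0.05229 M/s

rate = k·[A]^1 = 0.126·(0.415)^1 = 0.126·0.415 = 0.05229 M/s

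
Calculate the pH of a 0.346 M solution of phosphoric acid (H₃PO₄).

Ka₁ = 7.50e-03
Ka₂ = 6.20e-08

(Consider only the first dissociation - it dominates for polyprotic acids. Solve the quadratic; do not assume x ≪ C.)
pH = 1.32

x² + Ka₁·x − Ka₁·C = 0 with Ka₁ = 7.50e-03, C = 0.346.
x = (−Ka₁ + √(Ka₁² + 4·Ka₁·C))/2 = 4.7329e-02 M, so pH = 1.32.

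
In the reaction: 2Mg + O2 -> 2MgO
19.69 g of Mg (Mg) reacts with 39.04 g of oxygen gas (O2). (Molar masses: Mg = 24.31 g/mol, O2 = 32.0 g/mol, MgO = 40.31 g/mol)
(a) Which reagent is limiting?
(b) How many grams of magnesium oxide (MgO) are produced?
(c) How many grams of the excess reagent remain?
(a) Mg, (b) 32.65 g, (c) 26.08 g

Moles of Mg = 19.69 g ÷ 24.31 g/mol = 0.809955 mol
Moles of O2 = 39.04 g ÷ 32.0 g/mol = 1.22 mol
Moles ÷ coefficient: Mg: 0.809955/2 = 0.405, O2: 1.22/1 = 1.22
(a) Mg has the smaller value, so Mg is the limiting reagent.
(b) Moles of MgO = 0.809955 mol Mg × (2/2) = 0.809955 mol; mass = 0.809955 mol × 40.31 g/mol = 32.65 g
(c) O2 consumed = 0.809955 × (1/2) = 0.404977 mol; remaining = 1.22 − 0.404977 = 0.815023 mol; mass = 0.815023 mol × 32.0 g/mol = 26.08 g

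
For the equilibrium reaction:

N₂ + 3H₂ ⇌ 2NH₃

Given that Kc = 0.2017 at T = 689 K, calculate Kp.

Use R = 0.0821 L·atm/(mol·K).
K_p = 6.30e-05

Δn = (moles gaseous products) − (moles gaseous reactants) = -2
T = 689 K; RT = 0.0821 × 689 = 56.5669
Kp = Kc·(RT)^Δn = 0.2017 × (56.5669)^-2 = 0.2017 × 0.000312518 = 6.30e-05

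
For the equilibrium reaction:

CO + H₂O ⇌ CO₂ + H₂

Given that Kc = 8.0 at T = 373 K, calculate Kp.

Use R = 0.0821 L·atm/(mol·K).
K_p = 8.0000

Δn = (moles gaseous products) − (moles gaseous reactants) = 0
T = 373 K; RT = 0.0821 × 373 = 30.6233
Kp = Kc·(RT)^Δn = 8.0 × (30.6233)^0 = 8.0 × 1 = 8.0000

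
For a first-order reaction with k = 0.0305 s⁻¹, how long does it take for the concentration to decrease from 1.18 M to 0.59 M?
22.73 s

From ln[A] = ln[A]₀ - k·t: t = ln([A]₀/[A])/k = ln(1.18/0.59)/0.0305 = ln(2.0000)/0.0305 = 0.6931/0.0305 = 22.73 s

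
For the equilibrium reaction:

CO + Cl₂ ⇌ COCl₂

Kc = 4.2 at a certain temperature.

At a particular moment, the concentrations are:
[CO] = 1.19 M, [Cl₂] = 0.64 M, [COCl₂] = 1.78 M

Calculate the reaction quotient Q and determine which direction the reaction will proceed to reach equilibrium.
Q = 2.337, Q < K, reaction proceeds forward (toward products)

Q = ([COCl₂]) / ([CO] × [Cl₂])
  = ((1.78)) / ((1.19)·(0.64)) = 1.78/0.7616 = 2.337
Since Q = 2.337 < Kc = 4.2, the reaction proceeds forward (toward products) to reach equilibrium.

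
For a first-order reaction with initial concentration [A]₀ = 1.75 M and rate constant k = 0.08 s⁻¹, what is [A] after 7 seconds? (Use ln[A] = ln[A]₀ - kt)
0.9996 M

ln[A] = ln[A]₀ - k·t = ln(1.75) - (0.08)·(7) = 0.5596 - 0.5600 = -0.0004
[A] = e^(-0.0004) = 0.9996 M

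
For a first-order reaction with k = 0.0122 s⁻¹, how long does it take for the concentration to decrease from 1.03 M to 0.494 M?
60.23 s

From ln[A] = ln[A]₀ - k·t: t = ln([A]₀/[A])/k = ln(1.03/0.494)/0.0122 = ln(2.0850)/0.0122 = 0.7348/0.0122 = 60.23 s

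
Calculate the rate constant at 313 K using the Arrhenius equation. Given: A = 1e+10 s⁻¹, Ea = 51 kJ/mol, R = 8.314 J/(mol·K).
3.08e+01 s⁻¹

k = A·exp(-Ea/(R·T)) = 1e+10·exp(-51000/(8.314·313)) = 1e+10·exp(-19.5982) = 1e+10·3.0805e-09 = 3.08e+01 s⁻¹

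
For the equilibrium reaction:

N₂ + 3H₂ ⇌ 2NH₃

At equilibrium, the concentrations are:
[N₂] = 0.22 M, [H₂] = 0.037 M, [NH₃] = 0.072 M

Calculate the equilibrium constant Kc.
K_c = 4.65e+02

Kc = ([NH₃]^2) / ([N₂] × [H₂]^3)
   = ((0.072)^2) / ((0.22)·(0.037)^3)
   = 0.005184 / 1.1144e-05 = 4.65e+02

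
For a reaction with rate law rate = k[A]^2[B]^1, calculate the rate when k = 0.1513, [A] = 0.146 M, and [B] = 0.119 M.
0.0003838 M/s

rate = k·[A]^2·[B]^1 = 0.1513·(0.146)^2·(0.119)^1 = 0.1513·0.021316·0.119 = 0.0003838 M/s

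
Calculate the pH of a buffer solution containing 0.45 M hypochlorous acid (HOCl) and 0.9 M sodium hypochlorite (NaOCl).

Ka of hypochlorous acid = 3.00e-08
pH = 7.82

pKa = -log(3.00e-08) = 7.52. pH = pKa + log([A⁻]/[HA]) = 7.52 + log(0.9/0.45)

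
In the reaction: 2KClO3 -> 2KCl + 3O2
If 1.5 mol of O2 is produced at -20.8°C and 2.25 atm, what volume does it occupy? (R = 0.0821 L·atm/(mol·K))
T = -20.8°C + 273.15 = 252.35 K
V = nRT/P = (1.5 × 0.0821 × 252.35) / 2.25
V = 13.81 L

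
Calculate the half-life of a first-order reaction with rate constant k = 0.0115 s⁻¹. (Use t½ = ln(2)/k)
60.27 s

t½ = ln(2)/k = 0.6931/0.0115 = 60.27 s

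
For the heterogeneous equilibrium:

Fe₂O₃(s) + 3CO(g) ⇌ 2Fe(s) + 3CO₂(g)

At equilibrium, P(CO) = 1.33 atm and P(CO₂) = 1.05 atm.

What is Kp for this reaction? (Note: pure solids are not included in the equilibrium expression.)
K_p = 0.492

Solids (Fe₂O₃, Fe) are excluded.
Kp = P(CO₂)³/P(CO)³ = (1.05)³/(1.33)³ = 1.158/2.353 = 0.492.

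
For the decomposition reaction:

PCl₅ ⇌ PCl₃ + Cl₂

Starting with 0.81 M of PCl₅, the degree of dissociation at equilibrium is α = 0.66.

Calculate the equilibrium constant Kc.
K_c = 1.0378

x = α·[A]₀ = 0.66 × 0.81 = 0.5346 M dissociated.
At eq: [PCl₅] = 0.81 − 0.5346 = 0.2754 M; [PCl₃] = [Cl₂] = x = 0.5346 M.
Kc = [PCl₃][Cl₂]/[PCl₅] = (0.5346)²/0.2754 = 1.038.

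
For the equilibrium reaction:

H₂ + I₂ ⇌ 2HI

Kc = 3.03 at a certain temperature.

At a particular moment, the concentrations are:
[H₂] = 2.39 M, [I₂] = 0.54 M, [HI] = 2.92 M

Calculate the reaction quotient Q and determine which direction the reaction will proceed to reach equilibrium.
Q = 6.607, Q > K, reaction proceeds reverse (toward reactants)

Q = ([HI]^2) / ([H₂] × [I₂])
  = ((2.92)^2) / ((2.39)·(0.54)) = 8.5264/1.2906 = 6.607
Since Q = 6.607 > Kc = 3.03, the reaction proceeds reverse (toward reactants) to reach equilibrium.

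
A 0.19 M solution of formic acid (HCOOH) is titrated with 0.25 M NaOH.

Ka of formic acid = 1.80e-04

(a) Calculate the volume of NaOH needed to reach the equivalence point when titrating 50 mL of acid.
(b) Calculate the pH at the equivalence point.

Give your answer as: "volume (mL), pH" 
V = 38.0 mL, pH = 8.39

(a) At equivalence: moles acid = moles base.
moles acid = 0.19 × 0.05 = 0.0095 mol; V_NaOH = 0.0095/0.25 = 0.038 L = 38.0 mL.
(b) At equivalence, all acid → conjugate base A⁻ at [A⁻] = 0.0095/0.088 = 0.108 M.
Kb = Kw/Ka = 1.0e-14/1.80e-04 = 5.556e-11; [OH⁻] = √(Kb·[A⁻]) = 2.449e-06; pOH = 5.61; pH = 14 − pOH = 8.39.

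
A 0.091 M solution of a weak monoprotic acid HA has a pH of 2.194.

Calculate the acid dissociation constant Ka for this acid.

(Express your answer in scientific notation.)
K_a = 4.84e-04

[H⁺] = 10^(−pH) = 10^(−2.194) = 6.397e-03 M. For HA ⇌ H⁺ + A⁻, Ka = x²/(C − x) = (6.397e-03)²/(0.091 − 6.397e-03) = 4.84e-04.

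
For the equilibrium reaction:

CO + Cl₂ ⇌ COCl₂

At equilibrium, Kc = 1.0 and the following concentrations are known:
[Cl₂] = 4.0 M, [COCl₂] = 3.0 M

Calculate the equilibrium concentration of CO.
[CO] = 0.7500 M

Kc = ([COCl₂]) / ([CO] × [Cl₂]) = 1.0
[CO]^1 = (product terms)/(Kc · other reactant terms) = 3 / (1.0 · 4) = 0.75
[CO] = 0.7500 M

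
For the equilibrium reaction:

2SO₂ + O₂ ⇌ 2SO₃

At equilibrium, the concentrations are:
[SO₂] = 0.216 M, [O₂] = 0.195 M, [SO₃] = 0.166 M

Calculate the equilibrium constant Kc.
K_c = 3.0288

Kc = ([SO₃]^2) / ([SO₂]^2 × [O₂])
   = ((0.166)^2) / ((0.216)^2·(0.195))
   = 0.027556 / 0.0090979 = 3.0288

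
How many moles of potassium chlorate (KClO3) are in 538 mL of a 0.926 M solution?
Moles = Molarity × Volume (L)
Moles = 0.926 M × 0.538 L = 0.4982 mol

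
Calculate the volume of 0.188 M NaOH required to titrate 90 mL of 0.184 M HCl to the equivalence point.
V_{base} = 88.1 mL

At equivalence: moles acid = moles base.
moles HCl = 0.184 M × 0.09 L = 0.01656 mol
V_NaOH = 0.01656 mol ÷ 0.188 M = 0.08809 L = 88.1 mL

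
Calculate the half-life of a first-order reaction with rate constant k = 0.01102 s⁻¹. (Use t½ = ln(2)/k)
62.90 s

t½ = ln(2)/k = 0.6931/0.01102 = 62.90 s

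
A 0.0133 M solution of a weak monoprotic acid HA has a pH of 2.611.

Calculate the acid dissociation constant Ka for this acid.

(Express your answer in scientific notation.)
K_a = 5.53e-04

[H⁺] = 10^(−pH) = 10^(−2.611) = 2.449e-03 M. For HA ⇌ H⁺ + A⁻, Ka = x²/(C − x) = (2.449e-03)²/(0.0133 − 2.449e-03) = 5.53e-04.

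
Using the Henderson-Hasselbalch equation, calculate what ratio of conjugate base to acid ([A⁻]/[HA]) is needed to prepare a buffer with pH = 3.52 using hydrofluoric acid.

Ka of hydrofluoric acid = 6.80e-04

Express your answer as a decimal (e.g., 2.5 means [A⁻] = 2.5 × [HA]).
[A⁻]/[HA] = 2.252

pKa = −log(6.80e-04) = 3.1675. pH = pKa + log([A⁻]/[HA]). 3.52 = 3.1675 + log(ratio). log(ratio) = 3.52 − 3.1675 = 0.3525. ratio = 10^(0.3525) = 2.252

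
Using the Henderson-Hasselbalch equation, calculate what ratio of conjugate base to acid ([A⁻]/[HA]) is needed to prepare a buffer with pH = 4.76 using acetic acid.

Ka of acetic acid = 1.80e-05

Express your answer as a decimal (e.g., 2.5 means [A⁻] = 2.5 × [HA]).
[A⁻]/[HA] = 1.036

pKa = −log(1.80e-05) = 4.7447. pH = pKa + log([A⁻]/[HA]). 4.76 = 4.7447 + log(ratio). log(ratio) = 4.76 − 4.7447 = 0.0153. ratio = 10^(0.0153) = 1.036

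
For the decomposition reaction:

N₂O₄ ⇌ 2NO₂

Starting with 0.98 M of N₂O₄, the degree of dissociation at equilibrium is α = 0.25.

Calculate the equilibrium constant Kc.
K_c = 0.3267

x = α·[A]₀ = 0.25 × 0.98 = 0.245 M dissociated.
At eq: [N₂O₄] = 0.98 − 0.245 = 0.735 M; [NO₂] = 2x = 0.49 M.
Kc = [NO₂]²/[N₂O₄] = (0.49)²/0.735 = 0.3267.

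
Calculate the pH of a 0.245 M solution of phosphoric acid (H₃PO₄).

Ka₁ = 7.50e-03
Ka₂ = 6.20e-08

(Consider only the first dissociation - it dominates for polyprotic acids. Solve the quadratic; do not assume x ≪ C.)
pH = 1.41

x² + Ka₁·x − Ka₁·C = 0 with Ka₁ = 7.50e-03, C = 0.245.
x = (−Ka₁ + √(Ka₁² + 4·Ka₁·C))/2 = 3.9280e-02 M, so pH = 1.41.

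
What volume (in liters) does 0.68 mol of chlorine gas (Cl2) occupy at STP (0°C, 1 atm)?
At STP, 1 mol of gas occupies 22.4 L
Volume = 0.68 mol × 22.4 L/mol = 15.23 L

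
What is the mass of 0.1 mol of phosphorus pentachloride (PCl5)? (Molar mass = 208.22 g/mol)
Mass = 0.1 mol × 208.22 g/mol = 20.82 g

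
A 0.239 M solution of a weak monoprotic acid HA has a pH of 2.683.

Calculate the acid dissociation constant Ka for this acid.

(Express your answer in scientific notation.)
K_a = 1.82e-05

[H⁺] = 10^(−pH) = 10^(−2.683) = 2.075e-03 M. For HA ⇌ H⁺ + A⁻, Ka = x²/(C − x) = (2.075e-03)²/(0.239 − 2.075e-03) = 1.82e-05.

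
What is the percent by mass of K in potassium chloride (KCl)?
Mass of K in formula = 39.1 × 1 = 39.1 g/mol
Molar mass = 74.55 g/mol
% K = (39.1/74.55) × 100% = 52.45%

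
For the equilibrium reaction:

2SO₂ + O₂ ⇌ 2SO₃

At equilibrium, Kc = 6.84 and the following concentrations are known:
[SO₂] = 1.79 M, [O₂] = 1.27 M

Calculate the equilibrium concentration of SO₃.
[SO₃] = 5.2757 M

Kc = ([SO₃]^2) / ([SO₂]^2 × [O₂]) = 6.84
[SO₃]^2 = Kc · (reactant terms)/(other product terms) = 6.84 · 4.0692 / 1 = 27.833
[SO₃] = (27.833)^(1/2) = 5.2757 M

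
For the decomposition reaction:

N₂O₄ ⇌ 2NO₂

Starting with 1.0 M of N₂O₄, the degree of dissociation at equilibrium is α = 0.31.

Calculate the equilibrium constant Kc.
K_c = 0.5571

x = α·[A]₀ = 0.31 × 1.0 = 0.31 M dissociated.
At eq: [N₂O₄] = 1.0 − 0.31 = 0.69 M; [NO₂] = 2x = 0.62 M.
Kc = [NO₂]²/[N₂O₄] = (0.62)²/0.69 = 0.5571.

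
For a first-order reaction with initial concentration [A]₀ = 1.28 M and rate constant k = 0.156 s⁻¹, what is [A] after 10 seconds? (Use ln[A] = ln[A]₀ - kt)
0.2690 M

ln[A] = ln[A]₀ - k·t = ln(1.28) - (0.156)·(10) = 0.2469 - 1.5600 = -1.3131
[A] = e^(-1.3131) = 0.2690 M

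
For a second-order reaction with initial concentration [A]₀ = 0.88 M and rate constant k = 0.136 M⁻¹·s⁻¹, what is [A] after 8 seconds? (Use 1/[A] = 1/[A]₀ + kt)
0.4496 M

1/[A] = 1/[A]₀ + k·t = 1/0.88 + (0.136)·(8) = 1.1364 + 1.0880 = 2.2244
[A] = 1/2.2244 = 0.4496 M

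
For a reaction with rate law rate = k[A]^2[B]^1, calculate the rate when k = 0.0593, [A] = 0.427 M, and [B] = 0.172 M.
0.00186 M/s

rate = k·[A]^2·[B]^1 = 0.0593·(0.427)^2·(0.172)^1 = 0.0593·0.182329·0.172 = 0.00186 M/s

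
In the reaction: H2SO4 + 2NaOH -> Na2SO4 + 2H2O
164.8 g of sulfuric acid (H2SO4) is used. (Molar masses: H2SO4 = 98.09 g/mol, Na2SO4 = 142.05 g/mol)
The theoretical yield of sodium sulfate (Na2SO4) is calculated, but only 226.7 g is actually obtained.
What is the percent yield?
Moles of H2SO4 = 164.8 g ÷ 98.09 g/mol = 1.68009 mol
Mole ratio: 1 mol Na2SO4 / 1 mol H2SO4
Moles of Na2SO4 = 1.68009 × (1/1) = 1.68009 mol
Theoretical yield = 1.68009 mol × 142.05 g/mol = 238.66 g
Actual yield = 226.7 g
Percent yield = (226.7 / 238.66) × 100% = 95.0%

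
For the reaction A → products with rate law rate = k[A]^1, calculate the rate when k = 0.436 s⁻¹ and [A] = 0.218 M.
0.09505 M/s

rate = k·[A]^1 = 0.436·(0.218)^1 = 0.436·0.218 = 0.09505 M/s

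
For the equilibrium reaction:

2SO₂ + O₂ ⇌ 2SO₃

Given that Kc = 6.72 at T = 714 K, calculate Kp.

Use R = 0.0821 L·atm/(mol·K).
K_p = 0.1146

Δn = (moles gaseous products) − (moles gaseous reactants) = -1
T = 714 K; RT = 0.0821 × 714 = 58.6194
Kp = Kc·(RT)^Δn = 6.72 × (58.6194)^-1 = 6.72 × 0.0170592 = 0.1146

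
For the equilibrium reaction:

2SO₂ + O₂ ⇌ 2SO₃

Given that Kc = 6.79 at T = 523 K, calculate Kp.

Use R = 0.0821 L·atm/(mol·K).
K_p = 0.1581

Δn = (moles gaseous products) − (moles gaseous reactants) = -1
T = 523 K; RT = 0.0821 × 523 = 42.9383
Kp = Kc·(RT)^Δn = 6.79 × (42.9383)^-1 = 6.79 × 0.0232892 = 0.1581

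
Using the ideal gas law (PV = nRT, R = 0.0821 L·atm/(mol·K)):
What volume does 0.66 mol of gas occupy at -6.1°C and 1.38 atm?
T = -6.1°C + 273.15 = 267.05 K
V = nRT/P = (0.66 × 0.0821 × 267.05) / 1.38
V = 10.49 L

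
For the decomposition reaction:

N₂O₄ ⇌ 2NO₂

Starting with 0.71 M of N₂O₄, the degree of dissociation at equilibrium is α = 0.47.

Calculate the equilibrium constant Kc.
K_c = 1.1837

x = α·[A]₀ = 0.47 × 0.71 = 0.3337 M dissociated.
At eq: [N₂O₄] = 0.71 − 0.3337 = 0.3763 M; [NO₂] = 2x = 0.6674 M.
Kc = [NO₂]²/[N₂O₄] = (0.6674)²/0.3763 = 1.184.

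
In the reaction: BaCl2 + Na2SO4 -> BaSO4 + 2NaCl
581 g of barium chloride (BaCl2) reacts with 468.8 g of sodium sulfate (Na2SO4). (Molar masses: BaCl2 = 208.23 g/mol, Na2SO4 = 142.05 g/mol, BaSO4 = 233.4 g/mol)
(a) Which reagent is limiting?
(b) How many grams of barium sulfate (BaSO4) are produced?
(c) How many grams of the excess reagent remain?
(a) BaCl2, (b) 651.2 g, (c) 72.45 g

Moles of BaCl2 = 581 g ÷ 208.23 g/mol = 2.79018 mol
Moles of Na2SO4 = 468.8 g ÷ 142.05 g/mol = 3.30025 mol
Moles ÷ coefficient: BaCl2: 2.79018/1 = 2.79, Na2SO4: 3.30025/1 = 3.3
(a) BaCl2 has the smaller value, so BaCl2 is the limiting reagent.
(b) Moles of BaSO4 = 2.79018 mol BaCl2 × (1/1) = 2.79018 mol; mass = 2.79018 mol × 233.4 g/mol = 651.2 g
(c) Na2SO4 consumed = 2.79018 × (1/1) = 2.79018 mol; remaining = 3.30025 − 2.79018 = 0.510062 mol; mass = 0.510062 mol × 142.05 g/mol = 72.45 g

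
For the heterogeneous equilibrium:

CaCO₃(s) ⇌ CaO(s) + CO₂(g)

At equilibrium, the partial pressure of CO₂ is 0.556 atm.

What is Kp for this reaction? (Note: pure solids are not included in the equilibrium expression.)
K_p = 0.556

Solids (CaCO₃, CaO) have activity 1 and are excluded.
Kp = P(CO₂) = 0.556.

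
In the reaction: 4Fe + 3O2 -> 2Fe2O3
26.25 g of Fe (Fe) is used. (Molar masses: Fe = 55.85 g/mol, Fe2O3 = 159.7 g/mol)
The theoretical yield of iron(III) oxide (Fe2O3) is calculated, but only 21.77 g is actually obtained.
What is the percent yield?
Moles of Fe = 26.25 g ÷ 55.85 g/mol = 0.470009 mol
Mole ratio: 2 mol Fe2O3 / 4 mol Fe
Moles of Fe2O3 = 0.470009 × (2/4) = 0.235004 mol
Theoretical yield = 0.235004 mol × 159.7 g/mol = 37.53 g
Actual yield = 21.77 g
Percent yield = (21.77 / 37.53) × 100% = 58.0%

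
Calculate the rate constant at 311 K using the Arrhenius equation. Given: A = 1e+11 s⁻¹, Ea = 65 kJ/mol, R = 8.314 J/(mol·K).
1.21e+00 s⁻¹

k = A·exp(-Ea/(R·T)) = 1e+11·exp(-65000/(8.314·311)) = 1e+11·exp(-25.1387) = 1e+11·1.2089e-11 = 1.21e+00 s⁻¹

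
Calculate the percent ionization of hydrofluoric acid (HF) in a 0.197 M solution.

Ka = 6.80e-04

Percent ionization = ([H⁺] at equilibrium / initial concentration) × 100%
Percent ionization = 5.71%

Let x = [H⁺]. Ka = x²/(C - x) ⇒ x² + (6.80e-04)x - (6.80e-04)(0.197) = 0. x = 1.1239e-02. Percent = (1.1239e-02/0.197) × 100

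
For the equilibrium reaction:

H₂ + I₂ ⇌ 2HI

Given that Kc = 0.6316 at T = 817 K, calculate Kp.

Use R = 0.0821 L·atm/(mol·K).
K_p = 0.6316

Δn = (moles gaseous products) − (moles gaseous reactants) = 0
T = 817 K; RT = 0.0821 × 817 = 67.0757
Kp = Kc·(RT)^Δn = 0.6316 × (67.0757)^0 = 0.6316 × 1 = 0.6316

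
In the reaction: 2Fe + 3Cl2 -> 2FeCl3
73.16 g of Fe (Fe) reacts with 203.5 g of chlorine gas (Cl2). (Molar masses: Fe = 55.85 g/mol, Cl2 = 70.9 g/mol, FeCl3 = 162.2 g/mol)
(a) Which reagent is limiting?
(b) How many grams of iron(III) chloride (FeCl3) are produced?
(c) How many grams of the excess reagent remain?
(a) Fe, (b) 212.5 g, (c) 64.19 g

Moles of Fe = 73.16 g ÷ 55.85 g/mol = 1.30994 mol
Moles of Cl2 = 203.5 g ÷ 70.9 g/mol = 2.87024 mol
Moles ÷ coefficient: Fe: 1.30994/2 = 0.655, Cl2: 2.87024/3 = 0.9567
(a) Fe has the smaller value, so Fe is the limiting reagent.
(b) Moles of FeCl3 = 1.30994 mol Fe × (2/2) = 1.30994 mol; mass = 1.30994 mol × 162.2 g/mol = 212.5 g
(c) Cl2 consumed = 1.30994 × (3/2) = 1.96491 mol; remaining = 2.87024 − 1.96491 = 0.905334 mol; mass = 0.905334 mol × 70.9 g/mol = 64.19 g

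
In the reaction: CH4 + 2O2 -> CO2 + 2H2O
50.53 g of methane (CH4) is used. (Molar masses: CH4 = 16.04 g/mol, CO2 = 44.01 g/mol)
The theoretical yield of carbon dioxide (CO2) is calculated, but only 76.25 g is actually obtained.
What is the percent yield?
Moles of CH4 = 50.53 g ÷ 16.04 g/mol = 3.15025 mol
Mole ratio: 1 mol CO2 / 1 mol CH4
Moles of CO2 = 3.15025 × (1/1) = 3.15025 mol
Theoretical yield = 3.15025 mol × 44.01 g/mol = 138.64 g
Actual yield = 76.25 g
Percent yield = (76.25 / 138.64) × 100% = 55.0%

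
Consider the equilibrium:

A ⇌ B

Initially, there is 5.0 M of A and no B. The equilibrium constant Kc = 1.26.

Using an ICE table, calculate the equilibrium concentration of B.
[B] = 2.788 M

ICE: [A] = 5.0 − x, [B] = x.
Kc = x/(5.0 − x) = 1.26 ⇒ x = 1.26·5.0/(1 + 1.26) = 6.3/2.26 = 2.788.
[B] = x = 2.788 M.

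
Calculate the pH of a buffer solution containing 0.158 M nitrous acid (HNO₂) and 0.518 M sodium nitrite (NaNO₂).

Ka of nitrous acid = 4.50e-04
pH = 3.86

pKa = -log(4.50e-04) = 3.35. pH = pKa + log([A⁻]/[HA]) = 3.35 + log(0.518/0.158)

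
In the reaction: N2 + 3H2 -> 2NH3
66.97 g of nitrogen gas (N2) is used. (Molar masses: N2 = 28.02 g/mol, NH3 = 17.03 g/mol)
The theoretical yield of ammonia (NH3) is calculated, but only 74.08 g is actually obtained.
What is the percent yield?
Moles of N2 = 66.97 g ÷ 28.02 g/mol = 2.39008 mol
Mole ratio: 2 mol NH3 / 1 mol N2
Moles of NH3 = 2.39008 × (2/1) = 4.78016 mol
Theoretical yield = 4.78016 mol × 17.03 g/mol = 81.406 g
Actual yield = 74.08 g
Percent yield = (74.08 / 81.406) × 100% = 91.0%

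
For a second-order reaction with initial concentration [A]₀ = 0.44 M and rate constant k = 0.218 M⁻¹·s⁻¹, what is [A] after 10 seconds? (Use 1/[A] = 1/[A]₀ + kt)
0.2246 M

1/[A] = 1/[A]₀ + k·t = 1/0.44 + (0.218)·(10) = 2.2727 + 2.1800 = 4.4527
[A] = 1/4.4527 = 0.2246 M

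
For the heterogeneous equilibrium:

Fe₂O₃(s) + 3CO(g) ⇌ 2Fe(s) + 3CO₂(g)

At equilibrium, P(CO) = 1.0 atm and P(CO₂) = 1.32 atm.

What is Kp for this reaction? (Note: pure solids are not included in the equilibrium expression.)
K_p = 2.300

Solids (Fe₂O₃, Fe) are excluded.
Kp = P(CO₂)³/P(CO)³ = (1.32)³/(1.0)³ = 2.3/1 = 2.300.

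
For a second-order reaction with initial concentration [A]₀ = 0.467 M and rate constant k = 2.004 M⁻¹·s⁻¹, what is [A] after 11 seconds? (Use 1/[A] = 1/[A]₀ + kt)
0.0413 M

1/[A] = 1/[A]₀ + k·t = 1/0.467 + (2.004)·(11) = 2.1413 + 22.0440 = 24.1853
[A] = 1/24.1853 = 0.0413 M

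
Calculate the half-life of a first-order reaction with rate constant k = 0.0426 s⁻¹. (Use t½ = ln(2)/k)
16.27 s

t½ = ln(2)/k = 0.6931/0.0426 = 16.27 s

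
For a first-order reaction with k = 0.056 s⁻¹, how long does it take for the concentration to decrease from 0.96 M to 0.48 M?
12.38 s

From ln[A] = ln[A]₀ - k·t: t = ln([A]₀/[A])/k = ln(0.96/0.48)/0.056 = ln(2.0000)/0.056 = 0.6931/0.056 = 12.38 s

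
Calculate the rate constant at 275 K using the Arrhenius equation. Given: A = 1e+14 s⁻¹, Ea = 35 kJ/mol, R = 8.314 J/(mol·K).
2.25e+07 s⁻¹

k = A·exp(-Ea/(R·T)) = 1e+14·exp(-35000/(8.314·275)) = 1e+14·exp(-15.3082) = 1e+14·2.2476e-07 = 2.25e+07 s⁻¹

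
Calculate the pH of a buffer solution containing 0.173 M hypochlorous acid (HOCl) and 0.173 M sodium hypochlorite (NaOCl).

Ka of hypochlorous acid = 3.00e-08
pH = 7.52

pKa = -log(3.00e-08) = 7.52. pH = pKa + log([A⁻]/[HA]) = 7.52 + log(0.173/0.173)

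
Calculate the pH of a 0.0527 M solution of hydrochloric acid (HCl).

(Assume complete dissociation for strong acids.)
pH = 1.28

[H⁺] = 0.0527 M for strong acid. pH = -log[H⁺] = -log(0.0527)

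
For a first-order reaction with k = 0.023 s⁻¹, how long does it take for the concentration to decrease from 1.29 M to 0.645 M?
30.14 s

From ln[A] = ln[A]₀ - k·t: t = ln([A]₀/[A])/k = ln(1.29/0.645)/0.023 = ln(2.0000)/0.023 = 0.6931/0.023 = 30.14 s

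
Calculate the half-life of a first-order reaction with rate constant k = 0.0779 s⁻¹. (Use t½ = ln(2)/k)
8.90 s

t½ = ln(2)/k = 0.6931/0.0779 = 8.90 s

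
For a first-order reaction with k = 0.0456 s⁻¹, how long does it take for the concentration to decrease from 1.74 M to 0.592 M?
23.64 s

From ln[A] = ln[A]₀ - k·t: t = ln([A]₀/[A])/k = ln(1.74/0.592)/0.0456 = ln(2.9392)/0.0456 = 1.0781/0.0456 = 23.64 s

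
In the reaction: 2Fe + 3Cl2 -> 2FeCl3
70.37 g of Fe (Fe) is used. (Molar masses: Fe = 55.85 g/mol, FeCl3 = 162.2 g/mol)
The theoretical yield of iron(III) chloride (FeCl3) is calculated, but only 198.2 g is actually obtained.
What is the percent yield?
Moles of Fe = 70.37 g ÷ 55.85 g/mol = 1.25998 mol
Mole ratio: 2 mol FeCl3 / 2 mol Fe
Moles of FeCl3 = 1.25998 × (2/2) = 1.25998 mol
Theoretical yield = 1.25998 mol × 162.2 g/mol = 204.37 g
Actual yield = 198.2 g
Percent yield = (198.2 / 204.37) × 100% = 97.0%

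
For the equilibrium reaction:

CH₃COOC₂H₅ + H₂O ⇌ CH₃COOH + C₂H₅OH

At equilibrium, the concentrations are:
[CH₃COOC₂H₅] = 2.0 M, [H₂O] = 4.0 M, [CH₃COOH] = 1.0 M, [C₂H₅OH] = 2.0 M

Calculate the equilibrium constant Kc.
K_c = 0.2500

Kc = ([CH₃COOH] × [C₂H₅OH]) / ([CH₃COOC₂H₅] × [H₂O])
   = ((1.0)·(2.0)) / ((2.0)·(4.0))
   = 2 / 8 = 0.2500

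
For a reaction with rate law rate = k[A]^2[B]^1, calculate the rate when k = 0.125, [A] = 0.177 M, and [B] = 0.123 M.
0.0004817 M/s

rate = k·[A]^2·[B]^1 = 0.125·(0.177)^2·(0.123)^1 = 0.125·0.031329·0.123 = 0.0004817 M/s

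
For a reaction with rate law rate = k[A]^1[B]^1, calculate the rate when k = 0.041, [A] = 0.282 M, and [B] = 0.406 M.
0.004694 M/s

rate = k·[A]^1·[B]^1 = 0.041·(0.282)^1·(0.406)^1 = 0.041·0.282·0.406 = 0.004694 M/s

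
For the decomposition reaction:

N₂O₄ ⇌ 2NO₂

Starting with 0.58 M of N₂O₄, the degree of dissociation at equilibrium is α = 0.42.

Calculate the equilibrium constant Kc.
K_c = 0.7056

x = α·[A]₀ = 0.42 × 0.58 = 0.2436 M dissociated.
At eq: [N₂O₄] = 0.58 − 0.2436 = 0.3364 M; [NO₂] = 2x = 0.4872 M.
Kc = [NO₂]²/[N₂O₄] = (0.4872)²/0.3364 = 0.7056.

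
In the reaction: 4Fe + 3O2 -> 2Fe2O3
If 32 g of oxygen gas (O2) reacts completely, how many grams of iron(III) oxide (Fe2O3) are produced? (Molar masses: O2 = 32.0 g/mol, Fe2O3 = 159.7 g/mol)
Moles of O2 = 32 g ÷ 32.0 g/mol = 1 mol
Mole ratio: 2 mol Fe2O3 / 3 mol O2
Moles of Fe2O3 = 1 × (2/3) = 0.666667 mol
Mass of Fe2O3 = 0.666667 mol × 159.7 g/mol = 106.5 g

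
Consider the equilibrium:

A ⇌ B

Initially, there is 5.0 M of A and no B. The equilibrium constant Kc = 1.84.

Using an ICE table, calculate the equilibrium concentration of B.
[B] = 3.239 M

ICE: [A] = 5.0 − x, [B] = x.
Kc = x/(5.0 − x) = 1.84 ⇒ x = 1.84·5.0/(1 + 1.84) = 9.2/2.84 = 3.239.
[B] = x = 3.239 M.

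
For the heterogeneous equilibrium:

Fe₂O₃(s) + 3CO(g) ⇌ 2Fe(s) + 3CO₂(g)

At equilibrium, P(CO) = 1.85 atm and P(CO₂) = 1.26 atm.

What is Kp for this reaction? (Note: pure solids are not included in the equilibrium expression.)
K_p = 0.316

Solids (Fe₂O₃, Fe) are excluded.
Kp = P(CO₂)³/P(CO)³ = (1.26)³/(1.85)³ = 2/6.332 = 0.316.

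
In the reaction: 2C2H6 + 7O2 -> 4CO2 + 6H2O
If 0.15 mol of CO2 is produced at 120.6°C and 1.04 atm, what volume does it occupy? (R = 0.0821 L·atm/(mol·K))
T = 120.6°C + 273.15 = 393.75 K
V = nRT/P = (0.15 × 0.0821 × 393.75) / 1.04
V = 4.66 L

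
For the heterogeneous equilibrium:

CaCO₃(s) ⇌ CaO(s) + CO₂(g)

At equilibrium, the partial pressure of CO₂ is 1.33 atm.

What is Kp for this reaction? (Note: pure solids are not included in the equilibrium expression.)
K_p = 1.33

Solids (CaCO₃, CaO) have activity 1 and are excluded.
Kp = P(CO₂) = 1.33.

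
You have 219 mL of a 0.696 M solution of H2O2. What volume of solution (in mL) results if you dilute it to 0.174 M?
Using M₁V₁ = M₂V₂:
0.696 × 219 = 0.174 × V₂
V₂ = (0.696 × 219) / 0.174 = 876 mL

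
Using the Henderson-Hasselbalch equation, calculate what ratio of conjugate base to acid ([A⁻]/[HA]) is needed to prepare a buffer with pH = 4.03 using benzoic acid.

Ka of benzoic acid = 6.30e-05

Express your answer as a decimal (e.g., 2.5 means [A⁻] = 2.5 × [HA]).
[A⁻]/[HA] = 0.675

pKa = −log(6.30e-05) = 4.2007. pH = pKa + log([A⁻]/[HA]). 4.03 = 4.2007 + log(ratio). log(ratio) = 4.03 − 4.2007 = -0.1707. ratio = 10^(-0.1707) = 0.675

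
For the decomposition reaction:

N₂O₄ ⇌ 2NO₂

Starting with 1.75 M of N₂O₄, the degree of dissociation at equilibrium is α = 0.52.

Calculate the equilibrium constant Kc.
K_c = 3.9433

x = α·[A]₀ = 0.52 × 1.75 = 0.91 M dissociated.
At eq: [N₂O₄] = 1.75 − 0.91 = 0.84 M; [NO₂] = 2x = 1.82 M.
Kc = [NO₂]²/[N₂O₄] = (1.82)²/0.84 = 3.943.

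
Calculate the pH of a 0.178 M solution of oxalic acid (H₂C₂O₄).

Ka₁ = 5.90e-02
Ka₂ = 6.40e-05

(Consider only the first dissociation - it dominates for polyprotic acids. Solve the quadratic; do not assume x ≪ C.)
pH = 1.11

x² + Ka₁·x − Ka₁·C = 0 with Ka₁ = 5.90e-02, C = 0.178.
x = (−Ka₁ + √(Ka₁² + 4·Ka₁·C))/2 = 7.7141e-02 M, so pH = 1.11.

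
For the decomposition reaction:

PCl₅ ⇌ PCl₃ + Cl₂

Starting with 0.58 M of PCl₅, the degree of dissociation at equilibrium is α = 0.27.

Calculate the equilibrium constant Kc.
K_c = 0.0579

x = α·[A]₀ = 0.27 × 0.58 = 0.1566 M dissociated.
At eq: [PCl₅] = 0.58 − 0.1566 = 0.4234 M; [PCl₃] = [Cl₂] = x = 0.1566 M.
Kc = [PCl₃][Cl₂]/[PCl₅] = (0.1566)²/0.4234 = 0.05792.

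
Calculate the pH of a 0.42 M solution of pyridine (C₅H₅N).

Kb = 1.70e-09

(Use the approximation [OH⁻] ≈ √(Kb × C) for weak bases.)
pH = 9.43

[OH⁻] = √(Kb × C) = √(1.70e-09 × 0.42) = 2.6721e-05. pOH = 4.57, pH = 14 - pOH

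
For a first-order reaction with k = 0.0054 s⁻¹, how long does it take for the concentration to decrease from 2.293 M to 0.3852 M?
330.34 s

From ln[A] = ln[A]₀ - k·t: t = ln([A]₀/[A])/k = ln(2.293/0.3852)/0.0054 = ln(5.9528)/0.0054 = 1.7839/0.0054 = 330.34 s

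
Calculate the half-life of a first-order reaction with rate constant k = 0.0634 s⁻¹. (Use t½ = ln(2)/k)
10.93 s

t½ = ln(2)/k = 0.6931/0.0634 = 10.93 s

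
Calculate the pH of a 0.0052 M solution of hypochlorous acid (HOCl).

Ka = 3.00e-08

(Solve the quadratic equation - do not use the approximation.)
pH = 4.90

x² + Ka×x - Ka×C = 0. Using quadratic formula: [H⁺] = 1.2475e-05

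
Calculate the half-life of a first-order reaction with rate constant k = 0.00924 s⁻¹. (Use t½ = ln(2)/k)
75.02 s

t½ = ln(2)/k = 0.6931/0.00924 = 75.02 s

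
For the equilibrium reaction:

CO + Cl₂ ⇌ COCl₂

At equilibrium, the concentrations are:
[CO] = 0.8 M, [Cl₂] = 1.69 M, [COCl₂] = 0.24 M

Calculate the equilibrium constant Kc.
K_c = 0.1775

Kc = ([COCl₂]) / ([CO] × [Cl₂])
   = ((0.24)) / ((0.8)·(1.69))
   = 0.24 / 1.352 = 0.1775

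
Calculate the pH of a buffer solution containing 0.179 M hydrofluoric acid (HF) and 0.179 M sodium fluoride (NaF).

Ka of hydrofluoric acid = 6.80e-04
pH = 3.17

pKa = -log(6.80e-04) = 3.17. pH = pKa + log([A⁻]/[HA]) = 3.17 + log(0.179/0.179)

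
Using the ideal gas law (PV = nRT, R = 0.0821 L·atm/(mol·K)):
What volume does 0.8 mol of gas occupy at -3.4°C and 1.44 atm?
T = -3.4°C + 273.15 = 269.75 K
V = nRT/P = (0.8 × 0.0821 × 269.75) / 1.44
V = 12.30 L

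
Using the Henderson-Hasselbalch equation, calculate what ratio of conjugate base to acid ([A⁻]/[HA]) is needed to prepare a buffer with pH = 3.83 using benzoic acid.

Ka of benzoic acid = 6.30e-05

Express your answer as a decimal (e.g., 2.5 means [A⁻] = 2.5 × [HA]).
[A⁻]/[HA] = 0.426

pKa = −log(6.30e-05) = 4.2007. pH = pKa + log([A⁻]/[HA]). 3.83 = 4.2007 + log(ratio). log(ratio) = 3.83 − 4.2007 = -0.3707. ratio = 10^(-0.3707) = 0.426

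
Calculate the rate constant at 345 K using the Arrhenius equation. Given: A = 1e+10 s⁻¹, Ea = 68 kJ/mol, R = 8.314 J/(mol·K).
5.06e-01 s⁻¹

k = A·exp(-Ea/(R·T)) = 1e+10·exp(-68000/(8.314·345)) = 1e+10·exp(-23.7072) = 1e+10·5.0595e-11 = 5.06e-01 s⁻¹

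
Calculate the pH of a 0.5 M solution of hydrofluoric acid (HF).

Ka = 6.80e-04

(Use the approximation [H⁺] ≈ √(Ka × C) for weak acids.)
pH = 1.73

[H⁺] = √(Ka × C) = √(6.80e-04 × 0.5) = 1.8439e-02. pH = -log(1.8439e-02)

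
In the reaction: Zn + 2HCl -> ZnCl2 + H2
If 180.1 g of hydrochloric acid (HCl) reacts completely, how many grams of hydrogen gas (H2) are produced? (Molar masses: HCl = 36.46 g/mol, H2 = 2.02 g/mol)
Moles of HCl = 180.1 g ÷ 36.46 g/mol = 4.93966 mol
Mole ratio: 1 mol H2 / 2 mol HCl
Moles of H2 = 4.93966 × (1/2) = 2.46983 mol
Mass of H2 = 2.46983 mol × 2.02 g/mol = 4.989 g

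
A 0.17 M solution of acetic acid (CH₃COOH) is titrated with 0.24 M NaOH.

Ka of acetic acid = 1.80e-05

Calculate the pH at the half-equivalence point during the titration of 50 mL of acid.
pH = pKa = 4.74

At the half-equivalence point, [HA] = [A⁻], so by Henderson–Hasselbalch pH = pKa + log(1) = pKa.
pKa = −log(1.80e-05) = 4.74.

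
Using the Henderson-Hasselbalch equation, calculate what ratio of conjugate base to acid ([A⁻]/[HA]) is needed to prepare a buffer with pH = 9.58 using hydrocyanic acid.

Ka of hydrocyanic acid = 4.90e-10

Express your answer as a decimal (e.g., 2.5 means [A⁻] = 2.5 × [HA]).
[A⁻]/[HA] = 1.863

pKa = −log(4.90e-10) = 9.3098. pH = pKa + log([A⁻]/[HA]). 9.58 = 9.3098 + log(ratio). log(ratio) = 9.58 − 9.3098 = 0.2702. ratio = 10^(0.2702) = 1.863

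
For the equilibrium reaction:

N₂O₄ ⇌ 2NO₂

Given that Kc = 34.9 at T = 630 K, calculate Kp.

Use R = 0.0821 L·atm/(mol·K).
K_p = 1.81e+03

Δn = (moles gaseous products) − (moles gaseous reactants) = 1
T = 630 K; RT = 0.0821 × 630 = 51.723
Kp = Kc·(RT)^Δn = 34.9 × (51.723)^1 = 34.9 × 51.723 = 1.81e+03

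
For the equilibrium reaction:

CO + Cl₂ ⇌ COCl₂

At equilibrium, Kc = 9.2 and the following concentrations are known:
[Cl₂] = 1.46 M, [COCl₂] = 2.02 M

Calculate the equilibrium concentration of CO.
[CO] = 0.1504 M

Kc = ([COCl₂]) / ([CO] × [Cl₂]) = 9.2
[CO]^1 = (product terms)/(Kc · other reactant terms) = 2.02 / (9.2 · 1.46) = 0.15039
[CO] = 0.1504 M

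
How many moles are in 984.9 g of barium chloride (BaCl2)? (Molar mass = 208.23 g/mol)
Moles = 984.9 g ÷ 208.23 g/mol = 4.73 mol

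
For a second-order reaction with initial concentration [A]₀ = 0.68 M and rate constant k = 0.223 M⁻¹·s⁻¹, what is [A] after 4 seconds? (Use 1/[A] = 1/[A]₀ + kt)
0.4233 M

1/[A] = 1/[A]₀ + k·t = 1/0.68 + (0.223)·(4) = 1.4706 + 0.8920 = 2.3626
[A] = 1/2.3626 = 0.4233 M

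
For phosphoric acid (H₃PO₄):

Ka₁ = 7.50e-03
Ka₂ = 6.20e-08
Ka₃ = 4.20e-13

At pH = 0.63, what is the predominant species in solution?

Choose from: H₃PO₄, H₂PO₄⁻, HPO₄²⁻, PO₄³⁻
H₃PO₄

pKa1 = 2.12, pKa2 = 7.21, pKa3 = 12.38. Each pKa is the crossover between adjacent species; pH = 0.63 lies in the region where H₃PO₄ predominates.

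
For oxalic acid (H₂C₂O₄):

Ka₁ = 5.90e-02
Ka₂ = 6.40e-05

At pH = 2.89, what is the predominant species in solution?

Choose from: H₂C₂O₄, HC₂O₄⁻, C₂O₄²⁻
HC₂O₄⁻

pKa1 = 1.23, pKa2 = 4.19. Each pKa is the crossover between adjacent species; pH = 2.89 lies in the region where HC₂O₄⁻ predominates.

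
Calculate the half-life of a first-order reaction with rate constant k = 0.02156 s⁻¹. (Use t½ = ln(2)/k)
32.15 s

t½ = ln(2)/k = 0.6931/0.02156 = 32.15 s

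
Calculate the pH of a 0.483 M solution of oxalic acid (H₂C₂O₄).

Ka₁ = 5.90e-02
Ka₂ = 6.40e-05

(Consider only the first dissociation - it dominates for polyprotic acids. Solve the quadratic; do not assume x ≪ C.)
pH = 0.85

x² + Ka₁·x − Ka₁·C = 0 with Ka₁ = 5.90e-02, C = 0.483.
x = (−Ka₁ + √(Ka₁² + 4·Ka₁·C))/2 = 1.4187e-01 M, so pH = 0.85.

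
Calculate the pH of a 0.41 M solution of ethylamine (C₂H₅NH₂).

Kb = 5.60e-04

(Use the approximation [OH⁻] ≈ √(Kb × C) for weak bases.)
pH = 12.18

[OH⁻] = √(Kb × C) = √(5.60e-04 × 0.41) = 1.5153e-02. pOH = 1.82, pH = 14 - pOH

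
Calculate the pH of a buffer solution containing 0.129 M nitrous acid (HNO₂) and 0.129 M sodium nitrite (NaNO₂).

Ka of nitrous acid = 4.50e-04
pH = 3.35

pKa = -log(4.50e-04) = 3.35. pH = pKa + log([A⁻]/[HA]) = 3.35 + log(0.129/0.129)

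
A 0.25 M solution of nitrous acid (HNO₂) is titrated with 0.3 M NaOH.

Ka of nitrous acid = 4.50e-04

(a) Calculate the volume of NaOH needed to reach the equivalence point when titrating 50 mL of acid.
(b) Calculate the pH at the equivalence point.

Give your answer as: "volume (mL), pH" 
V = 41.7 mL, pH = 8.24

(a) At equivalence: moles acid = moles base.
moles acid = 0.25 × 0.05 = 0.0125 mol; V_NaOH = 0.0125/0.3 = 0.04167 L = 41.7 mL.
(b) At equivalence, all acid → conjugate base A⁻ at [A⁻] = 0.0125/0.09167 = 0.1364 M.
Kb = Kw/Ka = 1.0e-14/4.50e-04 = 2.222e-11; [OH⁻] = √(Kb·[A⁻]) = 1.741e-06; pOH = 5.76; pH = 14 − pOH = 8.24.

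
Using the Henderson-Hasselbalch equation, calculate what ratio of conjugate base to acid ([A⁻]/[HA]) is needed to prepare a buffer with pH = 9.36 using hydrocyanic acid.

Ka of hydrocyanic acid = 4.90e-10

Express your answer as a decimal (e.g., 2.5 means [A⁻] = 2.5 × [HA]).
[A⁻]/[HA] = 1.123

pKa = −log(4.90e-10) = 9.3098. pH = pKa + log([A⁻]/[HA]). 9.36 = 9.3098 + log(ratio). log(ratio) = 9.36 − 9.3098 = 0.0502. ratio = 10^(0.0502) = 1.123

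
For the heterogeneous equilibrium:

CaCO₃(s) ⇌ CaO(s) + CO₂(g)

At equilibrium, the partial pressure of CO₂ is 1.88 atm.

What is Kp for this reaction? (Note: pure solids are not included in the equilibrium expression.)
K_p = 1.88

Solids (CaCO₃, CaO) have activity 1 and are excluded.
Kp = P(CO₂) = 1.88.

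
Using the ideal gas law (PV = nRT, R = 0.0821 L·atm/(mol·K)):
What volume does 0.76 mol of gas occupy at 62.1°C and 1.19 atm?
T = 62.1°C + 273.15 = 335.25 K
V = nRT/P = (0.76 × 0.0821 × 335.25) / 1.19
V = 17.58 L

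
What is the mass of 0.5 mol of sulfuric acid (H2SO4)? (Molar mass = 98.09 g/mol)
Mass = 0.5 mol × 98.09 g/mol = 49.05 g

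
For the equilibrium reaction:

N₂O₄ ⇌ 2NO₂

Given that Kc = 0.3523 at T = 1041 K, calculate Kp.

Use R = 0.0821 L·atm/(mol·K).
K_p = 30.1097

Δn = (moles gaseous products) − (moles gaseous reactants) = 1
T = 1041 K; RT = 0.0821 × 1041 = 85.4661
Kp = Kc·(RT)^Δn = 0.3523 × (85.4661)^1 = 0.3523 × 85.4661 = 30.1097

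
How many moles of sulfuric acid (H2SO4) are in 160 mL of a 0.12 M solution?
Moles = Molarity × Volume (L)
Moles = 0.12 M × 0.16 L = 0.0192 mol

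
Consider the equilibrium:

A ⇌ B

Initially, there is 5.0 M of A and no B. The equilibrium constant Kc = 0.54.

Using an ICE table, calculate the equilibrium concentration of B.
[B] = 1.753 M

ICE: [A] = 5.0 − x, [B] = x.
Kc = x/(5.0 − x) = 0.54 ⇒ x = 0.54·5.0/(1 + 0.54) = 2.7/1.54 = 1.753.
[B] = x = 1.753 M.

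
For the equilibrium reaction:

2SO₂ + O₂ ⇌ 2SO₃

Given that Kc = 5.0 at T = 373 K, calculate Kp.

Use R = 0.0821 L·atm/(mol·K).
K_p = 0.1633

Δn = (moles gaseous products) − (moles gaseous reactants) = -1
T = 373 K; RT = 0.0821 × 373 = 30.6233
Kp = Kc·(RT)^Δn = 5.0 × (30.6233)^-1 = 5.0 × 0.0326549 = 0.1633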